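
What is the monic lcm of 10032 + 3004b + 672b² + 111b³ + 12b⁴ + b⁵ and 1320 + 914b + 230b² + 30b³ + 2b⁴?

Repeated division with remainder:
  b⁵ + 12b⁴ + 111b³ + 672b² + 3004b + 10032 = ((1/2)b − 3/2)(2b⁴ + 30b³ + 230b² + 914b + 1320) + (41b³ + 560b² + 3715b + 12012)
  2b⁴ + 30b³ + 230b² + 914b + 1320 = ((2/41)b + 110/1681)(41b³ + 560b² + 3715b + 12012) + ((20400/1681)b² + (142800/1681)b + 897600/1681)
  41b³ + 560b² + 3715b + 12012 = ((68921/20400)b + 152971/6800)((20400/1681)b² + (142800/1681)b + 897600/1681) + (0)
Last nonzero remainder: (20400/1681)b² + (142800/1681)b + 897600/1681. Dividing through by 20400/1681 gives the monic gcd b² + 7b + 44.
Then lcm(f, g) = f·g / gcd(f, g); expanding and making the result monic gives the answer.

150480 + 125316b + 44144b² + 10045b³ + 1740b⁴ + 222b⁵ + 20b⁶ + b⁷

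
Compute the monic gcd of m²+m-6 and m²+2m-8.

Euclidean algorithm in ℚ[m]:
  m²+m-6 = (m²+2m-8) + (-m+2)
  m²+2m-8 = (-m-4)(-m+2) + (0)
Last nonzero remainder: -m+2. Dividing through by -1 gives the monic gcd m-2.

m-2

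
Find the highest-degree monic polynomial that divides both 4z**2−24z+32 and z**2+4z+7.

By polynomial division,
  4z**2−24z+32 = (4)(z**2+4z+7) + (−40z+4)
  z**2+4z+7 = (−(1/40)z−41/400)(−40z+4) + (741/100)
  −40z+4 = (−(4000/741)z+400/741)(741/100) + (0)
The last nonzero remainder is the constant 741/100, so the polynomials are coprime and gcd = 1.

1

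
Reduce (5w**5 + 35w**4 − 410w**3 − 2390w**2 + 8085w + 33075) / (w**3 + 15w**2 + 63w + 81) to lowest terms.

Repeated division with remainder:
  5w**5 + 35w**4 − 410w**3 − 2390w**2 + 8085w + 33075 = (5w**2 − 40w − 125)(w**3 + 15w**2 + 63w + 81) + (1600w**2 + 19200w + 43200)
  w**3 + 15w**2 + 63w + 81 = ((1/1600)w + 3/1600)(1600w**2 + 19200w + 43200) + (0)
Last nonzero remainder: 1600w**2 + 19200w + 43200. Dividing through by 1600 gives the monic gcd w**2 + 12w + 27.
Cancel w**2 + 12w + 27 from numerator and denominator to get the reduced form.

(5w**3 − 25w**2 − 245w + 1225)/(w + 3)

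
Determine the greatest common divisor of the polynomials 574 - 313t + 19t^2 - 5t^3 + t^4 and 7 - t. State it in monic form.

-7 + t

Repeated division with remainder:
  t^4 - 5t^3 + 19t^2 - 313t + 574 = (-t^3 - 2t^2 - 33t + 82)(-t + 7) + (0)
Last nonzero remainder: -t + 7. Dividing through by -1 gives the monic gcd t - 7.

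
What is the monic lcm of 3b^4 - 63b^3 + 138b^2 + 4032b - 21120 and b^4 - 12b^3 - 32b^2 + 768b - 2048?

Euclidean algorithm in ℚ[b]:
  3b^4 - 63b^3 + 138b^2 + 4032b - 21120 = (3)(b^4 - 12b^3 - 32b^2 + 768b - 2048) + (-27b^3 + 234b^2 + 1728b - 14976)
  b^4 - 12b^3 - 32b^2 + 768b - 2048 = (-(1/27)b + 10/81)(-27b^3 + 234b^2 + 1728b - 14976) + ((28/9)b^2 - 1792/9)
  -27b^3 + 234b^2 + 1728b - 14976 = (-(243/28)b + 1053/14)((28/9)b^2 - 1792/9) + (0)
Last nonzero remainder: (28/9)b^2 - 1792/9. Dividing through by 28/9 gives the monic gcd b^2 - 64.
Then lcm(f, g) = f·g / gcd(f, g); expanding and making the result monic gives the answer.

b^6 - 33b^5 + 330b^4 + 120b^3 - 21696b^2 + 127488b - 225280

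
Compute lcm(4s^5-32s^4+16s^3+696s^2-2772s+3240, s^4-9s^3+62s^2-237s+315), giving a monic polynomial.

Apply the Euclidean algorithm:
  4s^5-32s^4+16s^3+696s^2-2772s+3240 = (4s+4)(s^4-9s^3+62s^2-237s+315) + (-196s^3+1396s^2-3084s+1980)
  s^4-9s^3+62s^2-237s+315 = (-(1/196)s+23/2401)(-196s^3+1396s^2-3084s+1980) + ((78975/2401)s^2-(473850/2401)s+710775/2401)
  -196s^3+1396s^2-3084s+1980 = (-(470596/78975)s+105644/15795)((78975/2401)s^2-(473850/2401)s+710775/2401) + (0)
Last nonzero remainder: (78975/2401)s^2-(473850/2401)s+710775/2401. Dividing through by 78975/2401 gives the monic gcd s^2-6s+9.
Then lcm(f, g) = f·g / gcd(f, g); expanding and making the result monic gives the answer.

s^7-11s^6+63s^5-118s^4-1075s^3+8979s^2-26685s+28350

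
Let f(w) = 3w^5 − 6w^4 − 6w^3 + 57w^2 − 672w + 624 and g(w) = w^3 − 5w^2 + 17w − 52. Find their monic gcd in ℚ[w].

By polynomial division,
  3w^5 − 6w^4 − 6w^3 + 57w^2 − 672w + 624 = (3w^2 + 9w − 12)(w^3 − 5w^2 + 17w − 52) + (0)
The last nonzero remainder w^3 − 5w^2 + 17w − 52 is already monic.

w^3 − 5w^2 + 17w − 52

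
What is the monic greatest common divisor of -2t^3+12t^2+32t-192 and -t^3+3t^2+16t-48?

t^2-16

By polynomial division,
  -2t^3+12t^2+32t-192 = (2)(-t^3+3t^2+16t-48) + (6t^2-96)
  -t^3+3t^2+16t-48 = (-(1/6)t+1/2)(6t^2-96) + (0)
Last nonzero remainder: 6t^2-96. Dividing through by 6 gives the monic gcd t^2-16.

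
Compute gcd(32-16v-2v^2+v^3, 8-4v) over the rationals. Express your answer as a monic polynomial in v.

-2+v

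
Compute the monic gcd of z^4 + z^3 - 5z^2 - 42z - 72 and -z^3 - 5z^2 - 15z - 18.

Apply the Euclidean algorithm:
  z^4 + z^3 - 5z^2 - 42z - 72 = (-z + 4)(-z^3 - 5z^2 - 15z - 18) + (0)
Last nonzero remainder: -z^3 - 5z^2 - 15z - 18. Dividing through by -1 gives the monic gcd z^3 + 5z^2 + 15z + 18.

z^3 + 5z^2 + 15z + 18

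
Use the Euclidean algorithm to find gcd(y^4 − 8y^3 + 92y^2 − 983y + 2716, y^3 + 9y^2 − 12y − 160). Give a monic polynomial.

y − 4

By polynomial division,
  y^4 − 8y^3 + 92y^2 − 983y + 2716 = (y − 17)(y^3 + 9y^2 − 12y − 160) + (257y^2 − 1027y − 4)
  y^3 + 9y^2 − 12y − 160 = ((1/257)y + 3340/66049)(257y^2 − 1027y − 4) + ((2638620/66049)y − 10554480/66049)
  257y^2 − 1027y − 4 = ((16974593/2638620)y + 66049/2638620)((2638620/66049)y − 10554480/66049) + (0)
Last nonzero remainder: (2638620/66049)y − 10554480/66049. Dividing through by 2638620/66049 gives the monic gcd y − 4.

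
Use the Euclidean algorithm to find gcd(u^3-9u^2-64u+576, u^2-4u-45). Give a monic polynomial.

By polynomial division,
  u^3-9u^2-64u+576 = (u-5)(u^2-4u-45) + (-39u+351)
  u^2-4u-45 = (-(1/39)u-5/39)(-39u+351) + (0)
Last nonzero remainder: -39u+351. Dividing through by -39 gives the monic gcd u-9.

u-9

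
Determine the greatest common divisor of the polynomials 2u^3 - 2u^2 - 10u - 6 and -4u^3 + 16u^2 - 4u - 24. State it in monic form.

u^2 - 2u - 3

Apply the Euclidean algorithm:
  2u^3 - 2u^2 - 10u - 6 = (-1/2)(-4u^3 + 16u^2 - 4u - 24) + (6u^2 - 12u - 18)
  -4u^3 + 16u^2 - 4u - 24 = (-(2/3)u + 4/3)(6u^2 - 12u - 18) + (0)
Last nonzero remainder: 6u^2 - 12u - 18. Dividing through by 6 gives the monic gcd u^2 - 2u - 3.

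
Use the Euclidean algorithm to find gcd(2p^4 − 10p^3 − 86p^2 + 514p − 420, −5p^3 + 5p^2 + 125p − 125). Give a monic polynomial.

By polynomial division,
  2p^4 − 10p^3 − 86p^2 + 514p − 420 = (−(2/5)p + 8/5)(−5p^3 + 5p^2 + 125p − 125) + (−44p^2 + 264p − 220)
  −5p^3 + 5p^2 + 125p − 125 = ((5/44)p + 25/44)(−44p^2 + 264p − 220) + (0)
Last nonzero remainder: −44p^2 + 264p − 220. Dividing through by −44 gives the monic gcd p^2 − 6p + 5.

p^2 − 6p + 5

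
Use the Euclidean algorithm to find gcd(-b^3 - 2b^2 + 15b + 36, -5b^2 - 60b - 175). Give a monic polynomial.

1

Euclidean algorithm in ℚ[b]:
  -b^3 - 2b^2 + 15b + 36 = ((1/5)b - 2)(-5b^2 - 60b - 175) + (-70b - 314)
  -5b^2 - 60b - 175 = ((1/14)b + 263/490)(-70b - 314) + (-1584/245)
  -70b - 314 = ((8575/792)b + 38465/792)(-1584/245) + (0)
The last nonzero remainder is the constant -1584/245, so the polynomials are coprime and gcd = 1.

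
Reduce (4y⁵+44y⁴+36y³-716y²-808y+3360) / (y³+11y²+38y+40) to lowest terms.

(4y³+8y²-116y+168)/(y+2)

Repeated division with remainder:
  4y⁵+44y⁴+36y³-716y²-808y+3360 = (4y²-116)(y³+11y²+38y+40) + (400y²+3600y+8000)
  y³+11y²+38y+40 = ((1/400)y+1/200)(400y²+3600y+8000) + (0)
Last nonzero remainder: 400y²+3600y+8000. Dividing through by 400 gives the monic gcd y²+9y+20.
Cancel y²+9y+20 from numerator and denominator to get the reduced form.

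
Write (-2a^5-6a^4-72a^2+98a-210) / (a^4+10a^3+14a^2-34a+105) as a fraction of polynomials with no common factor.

Repeated division with remainder:
  -2a^5-6a^4-72a^2+98a-210 = (-2a+14)(a^4+10a^3+14a^2-34a+105) + (-112a^3-336a^2+784a-1680)
  a^4+10a^3+14a^2-34a+105 = (-(1/112)a-1/16)(-112a^3-336a^2+784a-1680) + (0)
Last nonzero remainder: -112a^3-336a^2+784a-1680. Dividing through by -112 gives the monic gcd a^3+3a^2-7a+15.
Cancel a^3+3a^2-7a+15 from numerator and denominator to get the reduced form.

(-2a^2-14)/(a+7)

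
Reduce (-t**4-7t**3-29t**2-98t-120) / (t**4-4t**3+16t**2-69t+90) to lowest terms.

Repeated division with remainder:
  -t**4-7t**3-29t**2-98t-120 = (-1)(t**4-4t**3+16t**2-69t+90) + (-11t**3-13t**2-167t-30)
  t**4-4t**3+16t**2-69t+90 = (-(1/11)t+57/121)(-11t**3-13t**2-167t-30) + ((840/121)t**2+(840/121)t+12600/121)
  -11t**3-13t**2-167t-30 = (-(1331/840)t-121/420)((840/121)t**2+(840/121)t+12600/121) + (0)
Last nonzero remainder: (840/121)t**2+(840/121)t+12600/121. Dividing through by 840/121 gives the monic gcd t**2+t+15.
Cancel t**2+t+15 from numerator and denominator to get the reduced form.

(-t**2-6t-8)/(t**2-5t+6)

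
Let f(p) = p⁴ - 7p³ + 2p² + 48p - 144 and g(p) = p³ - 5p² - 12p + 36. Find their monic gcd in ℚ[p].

p² - 3p - 18

By polynomial division,
  p⁴ - 7p³ + 2p² + 48p - 144 = (p - 2)(p³ - 5p² - 12p + 36) + (4p² - 12p - 72)
  p³ - 5p² - 12p + 36 = ((1/4)p - 1/2)(4p² - 12p - 72) + (0)
Last nonzero remainder: 4p² - 12p - 72. Dividing through by 4 gives the monic gcd p² - 3p - 18.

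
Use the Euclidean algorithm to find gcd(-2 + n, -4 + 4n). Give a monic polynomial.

1

Euclidean algorithm in ℚ[n]:
  n - 2 = (1/4)(4n - 4) + (-1)
  4n - 4 = (-4n + 4)(-1) + (0)
The last nonzero remainder is the constant -1, so the polynomials are coprime and gcd = 1.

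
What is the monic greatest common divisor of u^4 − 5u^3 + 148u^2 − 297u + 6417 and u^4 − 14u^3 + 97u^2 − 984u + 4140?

u^2 + 2u + 69

Repeated division with remainder:
  u^4 − 5u^3 + 148u^2 − 297u + 6417 = (u^4 − 14u^3 + 97u^2 − 984u + 4140) + (9u^3 + 51u^2 + 687u + 2277)
  u^4 − 14u^3 + 97u^2 − 984u + 4140 = ((1/9)u − 59/27)(9u^3 + 51u^2 + 687u + 2277) + ((1189/9)u^2 + (2378/9)u + 27347/3)
  9u^3 + 51u^2 + 687u + 2277 = ((81/1189)u + 297/1189)((1189/9)u^2 + (2378/9)u + 27347/3) + (0)
Last nonzero remainder: (1189/9)u^2 + (2378/9)u + 27347/3. Dividing through by 1189/9 gives the monic gcd u^2 + 2u + 69.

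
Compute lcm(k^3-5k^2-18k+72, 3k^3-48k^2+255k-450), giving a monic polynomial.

k^5-15k^4+57k^3+127k^2-1170k+1800

By polynomial division,
  k^3-5k^2-18k+72 = (1/3)(3k^3-48k^2+255k-450) + (11k^2-103k+222)
  3k^3-48k^2+255k-450 = ((3/11)k-219/121)(11k^2-103k+222) + ((972/121)k-5832/121)
  11k^2-103k+222 = ((1331/972)k-4477/972)((972/121)k-5832/121) + (0)
Last nonzero remainder: (972/121)k-5832/121. Dividing through by 972/121 gives the monic gcd k-6.
Then lcm(f, g) = f·g / gcd(f, g); expanding and making the result monic gives the answer.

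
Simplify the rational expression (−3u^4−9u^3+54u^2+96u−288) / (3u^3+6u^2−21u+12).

(−u^3+u^2+14u−24)/(u^2−2u+1)

Euclidean algorithm in ℚ[u]:
  −3u^4−9u^3+54u^2+96u−288 = (−u−1)(3u^3+6u^2−21u+12) + (39u^2+87u−276)
  3u^3+6u^2−21u+12 = ((1/13)u−3/169)(39u^2+87u−276) + ((300/169)u+1200/169)
  39u^2+87u−276 = ((2197/100)u−3887/100)((300/169)u+1200/169) + (0)
Last nonzero remainder: (300/169)u+1200/169. Dividing through by 300/169 gives the monic gcd u+4.
Cancel u+4 from numerator and denominator to get the reduced form.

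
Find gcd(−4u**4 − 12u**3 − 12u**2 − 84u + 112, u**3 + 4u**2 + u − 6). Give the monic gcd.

Euclidean algorithm in ℚ[u]:
  −4u**4 − 12u**3 − 12u**2 − 84u + 112 = (−4u + 4)(u**3 + 4u**2 + u − 6) + (−24u**2 − 112u + 136)
  u**3 + 4u**2 + u − 6 = (−(1/24)u + 1/36)(−24u**2 − 112u + 136) + ((88/9)u − 88/9)
  −24u**2 − 112u + 136 = (−(27/11)u − 153/11)((88/9)u − 88/9) + (0)
Last nonzero remainder: (88/9)u − 88/9. Dividing through by 88/9 gives the monic gcd u − 1.

u − 1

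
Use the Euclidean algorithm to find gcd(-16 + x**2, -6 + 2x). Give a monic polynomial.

Apply the Euclidean algorithm:
  x**2 - 16 = ((1/2)x + 3/2)(2x - 6) + (-7)
  2x - 6 = (-(2/7)x + 6/7)(-7) + (0)
The last nonzero remainder is the constant -7, so the polynomials are coprime and gcd = 1.

1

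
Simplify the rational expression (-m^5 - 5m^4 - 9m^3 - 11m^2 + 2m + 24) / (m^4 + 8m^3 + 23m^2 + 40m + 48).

(-m^2 - m + 2)/(m + 4)

Euclidean algorithm in ℚ[m]:
  -m^5 - 5m^4 - 9m^3 - 11m^2 + 2m + 24 = (-m + 3)(m^4 + 8m^3 + 23m^2 + 40m + 48) + (-10m^3 - 40m^2 - 70m - 120)
  m^4 + 8m^3 + 23m^2 + 40m + 48 = (-(1/10)m - 2/5)(-10m^3 - 40m^2 - 70m - 120) + (0)
Last nonzero remainder: -10m^3 - 40m^2 - 70m - 120. Dividing through by -10 gives the monic gcd m^3 + 4m^2 + 7m + 12.
Cancel m^3 + 4m^2 + 7m + 12 from numerator and denominator to get the reduced form.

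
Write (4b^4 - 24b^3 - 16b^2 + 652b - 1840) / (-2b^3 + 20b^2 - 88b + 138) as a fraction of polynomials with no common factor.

Repeated division with remainder:
  4b^4 - 24b^3 - 16b^2 + 652b - 1840 = (-2b - 8)(-2b^3 + 20b^2 - 88b + 138) + (-32b^2 + 224b - 736)
  -2b^3 + 20b^2 - 88b + 138 = ((1/16)b - 3/16)(-32b^2 + 224b - 736) + (0)
Last nonzero remainder: -32b^2 + 224b - 736. Dividing through by -32 gives the monic gcd b^2 - 7b + 23.
Cancel b^2 - 7b + 23 from numerator and denominator to get the reduced form.

(-2b^2 - 2b + 40)/(b - 3)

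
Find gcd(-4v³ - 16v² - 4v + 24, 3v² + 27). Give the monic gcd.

Euclidean algorithm in ℚ[v]:
  -4v³ - 16v² - 4v + 24 = (-(4/3)v - 16/3)(3v² + 27) + (32v + 168)
  3v² + 27 = ((3/32)v - 63/128)(32v + 168) + (1755/16)
  32v + 168 = ((512/1755)v + 896/585)(1755/16) + (0)
The last nonzero remainder is the constant 1755/16, so the polynomials are coprime and gcd = 1.

1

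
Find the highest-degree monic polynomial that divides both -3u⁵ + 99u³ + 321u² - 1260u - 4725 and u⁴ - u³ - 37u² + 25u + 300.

u² - 2u - 15

Repeated division with remainder:
  -3u⁵ + 99u³ + 321u² - 1260u - 4725 = (-3u - 3)(u⁴ - u³ - 37u² + 25u + 300) + (-15u³ + 285u² - 285u - 3825)
  u⁴ - u³ - 37u² + 25u + 300 = (-(1/15)u - 6/5)(-15u³ + 285u² - 285u - 3825) + (286u² - 572u - 4290)
  -15u³ + 285u² - 285u - 3825 = (-(15/286)u + 255/286)(286u² - 572u - 4290) + (0)
Last nonzero remainder: 286u² - 572u - 4290. Dividing through by 286 gives the monic gcd u² - 2u - 15.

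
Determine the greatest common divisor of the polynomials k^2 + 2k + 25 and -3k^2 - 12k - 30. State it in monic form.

1

By polynomial division,
  k^2 + 2k + 25 = (-1/3)(-3k^2 - 12k - 30) + (-2k + 15)
  -3k^2 - 12k - 30 = ((3/2)k + 69/4)(-2k + 15) + (-1155/4)
  -2k + 15 = ((8/1155)k - 4/77)(-1155/4) + (0)
The last nonzero remainder is the constant -1155/4, so the polynomials are coprime and gcd = 1.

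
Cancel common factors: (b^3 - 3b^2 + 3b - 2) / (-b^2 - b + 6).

By polynomial division,
  b^3 - 3b^2 + 3b - 2 = (-b + 4)(-b^2 - b + 6) + (13b - 26)
  -b^2 - b + 6 = (-(1/13)b - 3/13)(13b - 26) + (0)
Last nonzero remainder: 13b - 26. Dividing through by 13 gives the monic gcd b - 2.
Cancel b - 2 from numerator and denominator to get the reduced form.

(-b^2 + b - 1)/(b + 3)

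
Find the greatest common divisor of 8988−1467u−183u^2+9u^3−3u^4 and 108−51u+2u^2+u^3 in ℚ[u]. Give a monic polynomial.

−4+u

By polynomial division,
  −3u^4+9u^3−183u^2−1467u+8988 = (−3u+15)(u^3+2u^2−51u+108) + (−366u^2−378u+7368)
  u^3+2u^2−51u+108 = (−(1/366)u−59/22326)(−366u^2−378u+7368) + (−(118580/3721)u+474320/3721)
  −366u^2−378u+7368 = ((680943/59290)u+3427041/59290)(−(118580/3721)u+474320/3721) + (0)
Last nonzero remainder: −(118580/3721)u+474320/3721. Dividing through by −118580/3721 gives the monic gcd u−4.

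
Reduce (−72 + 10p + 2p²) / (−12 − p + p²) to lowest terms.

(18 + 2p)/(3 + p)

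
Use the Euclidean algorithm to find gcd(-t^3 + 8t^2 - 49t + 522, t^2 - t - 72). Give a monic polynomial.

t - 9

By polynomial division,
  -t^3 + 8t^2 - 49t + 522 = (-t + 7)(t^2 - t - 72) + (-114t + 1026)
  t^2 - t - 72 = (-(1/114)t - 4/57)(-114t + 1026) + (0)
Last nonzero remainder: -114t + 1026. Dividing through by -114 gives the monic gcd t - 9.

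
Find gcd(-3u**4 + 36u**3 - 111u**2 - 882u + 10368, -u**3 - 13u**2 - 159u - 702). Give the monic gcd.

Repeated division with remainder:
  -3u**4 + 36u**3 - 111u**2 - 882u + 10368 = (3u - 75)(-u**3 - 13u**2 - 159u - 702) + (-609u**2 - 10701u - 42282)
  -u**3 - 13u**2 - 159u - 702 = ((1/609)u - 32/4263)(-609u**2 - 10701u - 42282) + (-(8325/49)u - 49950/49)
  -609u**2 - 10701u - 42282 = ((9947/2775)u + 38367/925)(-(8325/49)u - 49950/49) + (0)
Last nonzero remainder: -(8325/49)u - 49950/49. Dividing through by -8325/49 gives the monic gcd u + 6.

u + 6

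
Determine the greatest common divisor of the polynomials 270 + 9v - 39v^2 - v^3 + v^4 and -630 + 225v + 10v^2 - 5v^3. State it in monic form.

By polynomial division,
  v^4 - v^3 - 39v^2 + 9v + 270 = (-(1/5)v - 1/5)(-5v^3 + 10v^2 + 225v - 630) + (8v^2 - 72v + 144)
  -5v^3 + 10v^2 + 225v - 630 = (-(5/8)v - 35/8)(8v^2 - 72v + 144) + (0)
Last nonzero remainder: 8v^2 - 72v + 144. Dividing through by 8 gives the monic gcd v^2 - 9v + 18.

18 - 9v + v^2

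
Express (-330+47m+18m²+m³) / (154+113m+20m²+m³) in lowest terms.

(-30+7m+m²)/(14+9m+m²)

Repeated division with remainder:
  m³+18m²+47m-330 = (m³+20m²+113m+154) + (-2m²-66m-484)
  m³+20m²+113m+154 = (-(1/2)m+13/2)(-2m²-66m-484) + (300m+3300)
  -2m²-66m-484 = (-(1/150)m-11/75)(300m+3300) + (0)
Last nonzero remainder: 300m+3300. Dividing through by 300 gives the monic gcd m+11.
Cancel m+11 from numerator and denominator to get the reduced form.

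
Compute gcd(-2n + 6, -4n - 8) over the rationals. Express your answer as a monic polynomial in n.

1

Apply the Euclidean algorithm:
  -2n + 6 = (1/2)(-4n - 8) + (10)
  -4n - 8 = (-(2/5)n - 4/5)(10) + (0)
The last nonzero remainder is the constant 10, so the polynomials are coprime and gcd = 1.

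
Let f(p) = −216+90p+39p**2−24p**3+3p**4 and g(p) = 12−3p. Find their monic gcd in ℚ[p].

−4+p

Repeated division with remainder:
  3p**4−24p**3+39p**2+90p−216 = (−p**3+4p**2+3p−18)(−3p+12) + (0)
Last nonzero remainder: −3p+12. Dividing through by −3 gives the monic gcd p−4.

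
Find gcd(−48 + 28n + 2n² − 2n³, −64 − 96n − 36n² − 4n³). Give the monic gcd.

4 + n

Euclidean algorithm in ℚ[n]:
  −2n³ + 2n² + 28n − 48 = (1/2)(−4n³ − 36n² − 96n − 64) + (20n² + 76n − 16)
  −4n³ − 36n² − 96n − 64 = (−(1/5)n − 26/25)(20n² + 76n − 16) + (−(504/25)n − 2016/25)
  20n² + 76n − 16 = (−(125/126)n + 25/126)(−(504/25)n − 2016/25) + (0)
Last nonzero remainder: −(504/25)n − 2016/25. Dividing through by −504/25 gives the monic gcd n + 4.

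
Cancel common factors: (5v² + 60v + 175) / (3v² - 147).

(5v + 25)/(3v - 21)

Euclidean algorithm in ℚ[v]:
  5v² + 60v + 175 = (5/3)(3v² - 147) + (60v + 420)
  3v² - 147 = ((1/20)v - 7/20)(60v + 420) + (0)
Last nonzero remainder: 60v + 420. Dividing through by 60 gives the monic gcd v + 7.
Cancel v + 7 from numerator and denominator to get the reduced form.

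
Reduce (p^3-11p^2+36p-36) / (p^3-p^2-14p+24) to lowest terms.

By polynomial division,
  p^3-11p^2+36p-36 = (p^3-p^2-14p+24) + (-10p^2+50p-60)
  p^3-p^2-14p+24 = (-(1/10)p-2/5)(-10p^2+50p-60) + (0)
Last nonzero remainder: -10p^2+50p-60. Dividing through by -10 gives the monic gcd p^2-5p+6.
Cancel p^2-5p+6 from numerator and denominator to get the reduced form.

(p-6)/(p+4)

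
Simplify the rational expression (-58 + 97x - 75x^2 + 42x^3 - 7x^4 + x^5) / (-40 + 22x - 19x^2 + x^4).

(-29 + 34x - 6x^2 + x^3)/(-20 + x + x^2)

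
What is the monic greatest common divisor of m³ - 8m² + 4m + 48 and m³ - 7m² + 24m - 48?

Euclidean algorithm in ℚ[m]:
  m³ - 8m² + 4m + 48 = (m³ - 7m² + 24m - 48) + (-m² - 20m + 96)
  m³ - 7m² + 24m - 48 = (-m + 27)(-m² - 20m + 96) + (660m - 2640)
  -m² - 20m + 96 = (-(1/660)m - 2/55)(660m - 2640) + (0)
Last nonzero remainder: 660m - 2640. Dividing through by 660 gives the monic gcd m - 4.

m - 4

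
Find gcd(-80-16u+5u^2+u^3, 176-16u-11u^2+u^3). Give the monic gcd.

-16+u^2

By polynomial division,
  u^3+5u^2-16u-80 = (u^3-11u^2-16u+176) + (16u^2-256)
  u^3-11u^2-16u+176 = ((1/16)u-11/16)(16u^2-256) + (0)
Last nonzero remainder: 16u^2-256. Dividing through by 16 gives the monic gcd u^2-16.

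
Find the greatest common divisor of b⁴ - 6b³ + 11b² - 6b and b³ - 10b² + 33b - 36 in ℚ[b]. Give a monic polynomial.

b - 3

Apply the Euclidean algorithm:
  b⁴ - 6b³ + 11b² - 6b = (b + 4)(b³ - 10b² + 33b - 36) + (18b² - 102b + 144)
  b³ - 10b² + 33b - 36 = ((1/18)b - 13/54)(18b² - 102b + 144) + ((4/9)b - 4/3)
  18b² - 102b + 144 = ((81/2)b - 108)((4/9)b - 4/3) + (0)
Last nonzero remainder: (4/9)b - 4/3. Dividing through by 4/9 gives the monic gcd b - 3.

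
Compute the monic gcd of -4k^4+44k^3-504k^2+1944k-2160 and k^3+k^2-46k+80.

k-2

Euclidean algorithm in ℚ[k]:
  -4k^4+44k^3-504k^2+1944k-2160 = (-4k+48)(k^3+k^2-46k+80) + (-736k^2+4472k-6000)
  k^3+k^2-46k+80 = (-(1/736)k-651/67712)(-736k^2+4472k-6000) + (-(94435/8464)k+94435/4232)
  -736k^2+4472k-6000 = ((6229504/94435)k-5078400/18887)(-(94435/8464)k+94435/4232) + (0)
Last nonzero remainder: -(94435/8464)k+94435/4232. Dividing through by -94435/8464 gives the monic gcd k-2.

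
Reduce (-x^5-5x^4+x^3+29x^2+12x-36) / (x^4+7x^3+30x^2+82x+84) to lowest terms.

(-x^3+7x-6)/(x^2+2x+14)

By polynomial division,
  -x^5-5x^4+x^3+29x^2+12x-36 = (-x+2)(x^4+7x^3+30x^2+82x+84) + (17x^3+51x^2-68x-204)
  x^4+7x^3+30x^2+82x+84 = ((1/17)x+4/17)(17x^3+51x^2-68x-204) + (22x^2+110x+132)
  17x^3+51x^2-68x-204 = ((17/22)x-17/11)(22x^2+110x+132) + (0)
Last nonzero remainder: 22x^2+110x+132. Dividing through by 22 gives the monic gcd x^2+5x+6.
Cancel x^2+5x+6 from numerator and denominator to get the reduced form.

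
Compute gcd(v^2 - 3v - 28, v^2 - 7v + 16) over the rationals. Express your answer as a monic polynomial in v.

1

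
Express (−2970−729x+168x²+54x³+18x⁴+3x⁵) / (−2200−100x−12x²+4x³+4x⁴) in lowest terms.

(−27+3x²)/(−20+4x)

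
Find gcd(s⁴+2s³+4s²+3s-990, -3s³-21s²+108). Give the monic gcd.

s+6

Repeated division with remainder:
  s⁴+2s³+4s²+3s-990 = (-(1/3)s+5/3)(-3s³-21s²+108) + (39s²+39s-1170)
  -3s³-21s²+108 = (-(1/13)s-6/13)(39s²+39s-1170) + (-72s-432)
  39s²+39s-1170 = (-(13/24)s+65/24)(-72s-432) + (0)
Last nonzero remainder: -72s-432. Dividing through by -72 gives the monic gcd s+6.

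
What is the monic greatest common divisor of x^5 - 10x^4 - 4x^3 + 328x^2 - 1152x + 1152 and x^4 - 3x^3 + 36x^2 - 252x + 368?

Euclidean algorithm in ℚ[x]:
  x^5 - 10x^4 - 4x^3 + 328x^2 - 1152x + 1152 = (x - 7)(x^4 - 3x^3 + 36x^2 - 252x + 368) + (-61x^3 + 832x^2 - 3284x + 3728)
  x^4 - 3x^3 + 36x^2 - 252x + 368 = (-(1/61)x - 649/3721)(-61x^3 + 832x^2 - 3284x + 3728) + ((473600/3721)x^2 - (2841600/3721)x + 3788800/3721)
  -61x^3 + 832x^2 - 3284x + 3728 = (-(226981/473600)x + 866993/236800)((473600/3721)x^2 - (2841600/3721)x + 3788800/3721) + (0)
Last nonzero remainder: (473600/3721)x^2 - (2841600/3721)x + 3788800/3721. Dividing through by 473600/3721 gives the monic gcd x^2 - 6x + 8.

x^2 - 6x + 8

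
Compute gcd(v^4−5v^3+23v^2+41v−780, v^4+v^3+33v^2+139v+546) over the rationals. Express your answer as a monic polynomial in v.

Euclidean algorithm in ℚ[v]:
  v^4−5v^3+23v^2+41v−780 = (v^4+v^3+33v^2+139v+546) + (−6v^3−10v^2−98v−1326)
  v^4+v^3+33v^2+139v+546 = (−(1/6)v+1/9)(−6v^3−10v^2−98v−1326) + ((160/9)v^2−(640/9)v+2080/3)
  −6v^3−10v^2−98v−1326 = (−(27/80)v−153/80)((160/9)v^2−(640/9)v+2080/3) + (0)
Last nonzero remainder: (160/9)v^2−(640/9)v+2080/3. Dividing through by 160/9 gives the monic gcd v^2−4v+39.

v^2−4v+39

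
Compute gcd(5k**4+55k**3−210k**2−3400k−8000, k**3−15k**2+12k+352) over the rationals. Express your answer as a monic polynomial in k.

k**2−4k−32

Euclidean algorithm in ℚ[k]:
  5k**4+55k**3−210k**2−3400k−8000 = (5k+130)(k**3−15k**2+12k+352) + (1680k**2−6720k−53760)
  k**3−15k**2+12k+352 = ((1/1680)k−11/1680)(1680k**2−6720k−53760) + (0)
Last nonzero remainder: 1680k**2−6720k−53760. Dividing through by 1680 gives the monic gcd k**2−4k−32.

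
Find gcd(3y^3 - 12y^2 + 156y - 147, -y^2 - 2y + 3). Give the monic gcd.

Euclidean algorithm in ℚ[y]:
  3y^3 - 12y^2 + 156y - 147 = (-3y + 18)(-y^2 - 2y + 3) + (201y - 201)
  -y^2 - 2y + 3 = (-(1/201)y - 1/67)(201y - 201) + (0)
Last nonzero remainder: 201y - 201. Dividing through by 201 gives the monic gcd y - 1.

y - 1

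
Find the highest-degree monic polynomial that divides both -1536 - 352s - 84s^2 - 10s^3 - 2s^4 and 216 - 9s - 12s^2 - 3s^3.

24 + 7s + s^2

By polynomial division,
  -2s^4 - 10s^3 - 84s^2 - 352s - 1536 = ((2/3)s + 2/3)(-3s^3 - 12s^2 - 9s + 216) + (-70s^2 - 490s - 1680)
  -3s^3 - 12s^2 - 9s + 216 = ((3/70)s - 9/70)(-70s^2 - 490s - 1680) + (0)
Last nonzero remainder: -70s^2 - 490s - 1680. Dividing through by -70 gives the monic gcd s^2 + 7s + 24.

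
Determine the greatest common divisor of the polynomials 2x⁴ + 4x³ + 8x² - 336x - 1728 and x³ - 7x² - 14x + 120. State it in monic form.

By polynomial division,
  2x⁴ + 4x³ + 8x² - 336x - 1728 = (2x + 18)(x³ - 7x² - 14x + 120) + (162x² - 324x - 3888)
  x³ - 7x² - 14x + 120 = ((1/162)x - 5/162)(162x² - 324x - 3888) + (0)
Last nonzero remainder: 162x² - 324x - 3888. Dividing through by 162 gives the monic gcd x² - 2x - 24.

x² - 2x - 24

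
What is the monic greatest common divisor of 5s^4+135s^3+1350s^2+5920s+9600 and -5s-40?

Apply the Euclidean algorithm:
  5s^4+135s^3+1350s^2+5920s+9600 = (-s^3-19s^2-118s-240)(-5s-40) + (0)
Last nonzero remainder: -5s-40. Dividing through by -5 gives the monic gcd s+8.

s+8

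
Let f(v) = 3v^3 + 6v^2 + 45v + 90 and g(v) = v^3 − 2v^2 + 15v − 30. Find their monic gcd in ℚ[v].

v^2 + 15

Apply the Euclidean algorithm:
  3v^3 + 6v^2 + 45v + 90 = (3)(v^3 − 2v^2 + 15v − 30) + (12v^2 + 180)
  v^3 − 2v^2 + 15v − 30 = ((1/12)v − 1/6)(12v^2 + 180) + (0)
Last nonzero remainder: 12v^2 + 180. Dividing through by 12 gives the monic gcd v^2 + 15.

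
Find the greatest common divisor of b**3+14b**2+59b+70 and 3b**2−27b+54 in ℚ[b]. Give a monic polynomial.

1

Euclidean algorithm in ℚ[b]:
  b**3+14b**2+59b+70 = ((1/3)b+23/3)(3b**2−27b+54) + (248b−344)
  3b**2−27b+54 = ((3/248)b−177/1922)(248b−344) + (21450/961)
  248b−344 = ((119164/10725)b−165292/10725)(21450/961) + (0)
The last nonzero remainder is the constant 21450/961, so the polynomials are coprime and gcd = 1.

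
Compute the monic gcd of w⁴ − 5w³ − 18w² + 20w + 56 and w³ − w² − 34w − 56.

w² − 5w − 14

Euclidean algorithm in ℚ[w]:
  w⁴ − 5w³ − 18w² + 20w + 56 = (w − 4)(w³ − w² − 34w − 56) + (12w² − 60w − 168)
  w³ − w² − 34w − 56 = ((1/12)w + 1/3)(12w² − 60w − 168) + (0)
Last nonzero remainder: 12w² − 60w − 168. Dividing through by 12 gives the monic gcd w² − 5w − 14.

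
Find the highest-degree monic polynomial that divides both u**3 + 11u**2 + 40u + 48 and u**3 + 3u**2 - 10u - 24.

Repeated division with remainder:
  u**3 + 11u**2 + 40u + 48 = (u**3 + 3u**2 - 10u - 24) + (8u**2 + 50u + 72)
  u**3 + 3u**2 - 10u - 24 = ((1/8)u - 13/32)(8u**2 + 50u + 72) + ((21/16)u + 21/4)
  8u**2 + 50u + 72 = ((128/21)u + 96/7)((21/16)u + 21/4) + (0)
Last nonzero remainder: (21/16)u + 21/4. Dividing through by 21/16 gives the monic gcd u + 4.

u + 4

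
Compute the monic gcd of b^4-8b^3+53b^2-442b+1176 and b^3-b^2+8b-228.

Euclidean algorithm in ℚ[b]:
  b^4-8b^3+53b^2-442b+1176 = (b-7)(b^3-b^2+8b-228) + (38b^2-158b-420)
  b^3-b^2+8b-228 = ((1/38)b+30/361)(38b^2-158b-420) + ((11618/361)b-69708/361)
  38b^2-158b-420 = ((6859/5809)b+12635/5809)((11618/361)b-69708/361) + (0)
Last nonzero remainder: (11618/361)b-69708/361. Dividing through by 11618/361 gives the monic gcd b-6.

b-6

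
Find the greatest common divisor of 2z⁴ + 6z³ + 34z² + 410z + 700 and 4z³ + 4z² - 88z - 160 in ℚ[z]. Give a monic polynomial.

z + 2

Euclidean algorithm in ℚ[z]:
  2z⁴ + 6z³ + 34z² + 410z + 700 = ((1/2)z + 1)(4z³ + 4z² - 88z - 160) + (74z² + 578z + 860)
  4z³ + 4z² - 88z - 160 = ((2/37)z - 504/1369)(74z² + 578z + 860) + ((107200/1369)z + 214400/1369)
  74z² + 578z + 860 = ((50653/53600)z + 58867/10720)((107200/1369)z + 214400/1369) + (0)
Last nonzero remainder: (107200/1369)z + 214400/1369. Dividing through by 107200/1369 gives the monic gcd z + 2.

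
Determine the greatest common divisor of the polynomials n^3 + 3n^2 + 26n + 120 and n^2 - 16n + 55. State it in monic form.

1

Repeated division with remainder:
  n^3 + 3n^2 + 26n + 120 = (n + 19)(n^2 - 16n + 55) + (275n - 925)
  n^2 - 16n + 55 = ((1/275)n - 139/3025)(275n - 925) + (1512/121)
  275n - 925 = ((33275/1512)n - 111925/1512)(1512/121) + (0)
The last nonzero remainder is the constant 1512/121, so the polynomials are coprime and gcd = 1.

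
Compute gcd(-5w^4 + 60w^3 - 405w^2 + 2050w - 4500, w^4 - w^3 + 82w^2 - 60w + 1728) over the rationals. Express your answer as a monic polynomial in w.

Apply the Euclidean algorithm:
  -5w^4 + 60w^3 - 405w^2 + 2050w - 4500 = (-5)(w^4 - w^3 + 82w^2 - 60w + 1728) + (55w^3 + 5w^2 + 1750w + 4140)
  w^4 - w^3 + 82w^2 - 60w + 1728 = ((1/55)w - 12/605)(55w^3 + 5w^2 + 1750w + 4140) + ((6084/121)w^2 - (12168/121)w + 219024/121)
  55w^3 + 5w^2 + 1750w + 4140 = ((6655/6084)w + 13915/6084)((6084/121)w^2 - (12168/121)w + 219024/121) + (0)
Last nonzero remainder: (6084/121)w^2 - (12168/121)w + 219024/121. Dividing through by 6084/121 gives the monic gcd w^2 - 2w + 36.

w^2 - 2w + 36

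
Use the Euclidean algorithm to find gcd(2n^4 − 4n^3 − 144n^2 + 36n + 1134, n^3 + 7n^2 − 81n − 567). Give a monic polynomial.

Apply the Euclidean algorithm:
  2n^4 − 4n^3 − 144n^2 + 36n + 1134 = (2n − 18)(n^3 + 7n^2 − 81n − 567) + (144n^2 − 288n − 9072)
  n^3 + 7n^2 − 81n − 567 = ((1/144)n + 1/16)(144n^2 − 288n − 9072) + (0)
Last nonzero remainder: 144n^2 − 288n − 9072. Dividing through by 144 gives the monic gcd n^2 − 2n − 63.

n^2 − 2n − 63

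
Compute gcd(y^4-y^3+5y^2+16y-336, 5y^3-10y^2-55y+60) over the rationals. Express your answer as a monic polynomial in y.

Repeated division with remainder:
  y^4-y^3+5y^2+16y-336 = ((1/5)y+1/5)(5y^3-10y^2-55y+60) + (18y^2+15y-348)
  5y^3-10y^2-55y+60 = ((5/18)y-85/108)(18y^2+15y-348) + ((1925/36)y-1925/9)
  18y^2+15y-348 = ((648/1925)y+3132/1925)((1925/36)y-1925/9) + (0)
Last nonzero remainder: (1925/36)y-1925/9. Dividing through by 1925/36 gives the monic gcd y-4.

y-4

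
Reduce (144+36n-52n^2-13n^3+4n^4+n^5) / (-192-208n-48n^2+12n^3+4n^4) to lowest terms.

(24-14n-n^2+n^3)/(-32-8n+4n^2)

Repeated division with remainder:
  n^5+4n^4-13n^3-52n^2+36n+144 = ((1/4)n+1/4)(4n^4+12n^3-48n^2-208n-192) + (-4n^3+12n^2+136n+192)
  4n^4+12n^3-48n^2-208n-192 = (-n-6)(-4n^3+12n^2+136n+192) + (160n^2+800n+960)
  -4n^3+12n^2+136n+192 = (-(1/40)n+1/5)(160n^2+800n+960) + (0)
Last nonzero remainder: 160n^2+800n+960. Dividing through by 160 gives the monic gcd n^2+5n+6.
Cancel n^2+5n+6 from numerator and denominator to get the reduced form.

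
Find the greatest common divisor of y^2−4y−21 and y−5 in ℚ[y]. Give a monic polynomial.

1

Apply the Euclidean algorithm:
  y^2−4y−21 = (y+1)(y−5) + (−16)
  y−5 = (−(1/16)y+5/16)(−16) + (0)
The last nonzero remainder is the constant −16, so the polynomials are coprime and gcd = 1.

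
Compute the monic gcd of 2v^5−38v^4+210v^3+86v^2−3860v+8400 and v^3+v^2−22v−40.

Euclidean algorithm in ℚ[v]:
  2v^5−38v^4+210v^3+86v^2−3860v+8400 = (2v^2−40v+294)(v^3+v^2−22v−40) + (−1008v^2+1008v+20160)
  v^3+v^2−22v−40 = (−(1/1008)v−1/504)(−1008v^2+1008v+20160) + (0)
Last nonzero remainder: −1008v^2+1008v+20160. Dividing through by −1008 gives the monic gcd v^2−v−20.

v^2−v−20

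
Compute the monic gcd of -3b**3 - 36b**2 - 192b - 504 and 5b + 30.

b + 6

Euclidean algorithm in ℚ[b]:
  -3b**3 - 36b**2 - 192b - 504 = (-(3/5)b**2 - (18/5)b - 84/5)(5b + 30) + (0)
Last nonzero remainder: 5b + 30. Dividing through by 5 gives the monic gcd b + 6.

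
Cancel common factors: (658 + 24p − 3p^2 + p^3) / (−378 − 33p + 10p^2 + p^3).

Euclidean algorithm in ℚ[p]:
  p^3 − 3p^2 + 24p + 658 = (p^3 + 10p^2 − 33p − 378) + (−13p^2 + 57p + 1036)
  p^3 + 10p^2 − 33p − 378 = (−(1/13)p − 187/169)(−13p^2 + 57p + 1036) + ((18550/169)p + 129850/169)
  −13p^2 + 57p + 1036 = (−(2197/18550)p + 12506/9275)((18550/169)p + 129850/169) + (0)
Last nonzero remainder: (18550/169)p + 129850/169. Dividing through by 18550/169 gives the monic gcd p + 7.
Cancel p + 7 from numerator and denominator to get the reduced form.

(94 − 10p + p^2)/(−54 + 3p + p^2)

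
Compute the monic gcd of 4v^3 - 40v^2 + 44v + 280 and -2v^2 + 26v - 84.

v - 7

Apply the Euclidean algorithm:
  4v^3 - 40v^2 + 44v + 280 = (-2v - 6)(-2v^2 + 26v - 84) + (32v - 224)
  -2v^2 + 26v - 84 = (-(1/16)v + 3/8)(32v - 224) + (0)
Last nonzero remainder: 32v - 224. Dividing through by 32 gives the monic gcd v - 7.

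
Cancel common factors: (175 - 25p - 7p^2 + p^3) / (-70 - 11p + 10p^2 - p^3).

(-5 - p)/(2 + p)

Repeated division with remainder:
  p^3 - 7p^2 - 25p + 175 = (-1)(-p^3 + 10p^2 - 11p - 70) + (3p^2 - 36p + 105)
  -p^3 + 10p^2 - 11p - 70 = (-(1/3)p - 2/3)(3p^2 - 36p + 105) + (0)
Last nonzero remainder: 3p^2 - 36p + 105. Dividing through by 3 gives the monic gcd p^2 - 12p + 35.
Cancel p^2 - 12p + 35 from numerator and denominator to get the reduced form.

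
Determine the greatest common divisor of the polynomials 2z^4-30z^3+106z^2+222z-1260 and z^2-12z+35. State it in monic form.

z^2-12z+35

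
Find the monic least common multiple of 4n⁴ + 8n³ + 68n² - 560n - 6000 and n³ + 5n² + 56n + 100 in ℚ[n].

n⁵ + 4n⁴ + 21n³ - 106n² - 1780n - 3000

Repeated division with remainder:
  4n⁴ + 8n³ + 68n² - 560n - 6000 = (4n - 12)(n³ + 5n² + 56n + 100) + (-96n² - 288n - 4800)
  n³ + 5n² + 56n + 100 = (-(1/96)n - 1/48)(-96n² - 288n - 4800) + (0)
Last nonzero remainder: -96n² - 288n - 4800. Dividing through by -96 gives the monic gcd n² + 3n + 50.
Then lcm(f, g) = f·g / gcd(f, g); expanding and making the result monic gives the answer.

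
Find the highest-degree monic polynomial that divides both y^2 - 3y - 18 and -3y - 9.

y + 3

Apply the Euclidean algorithm:
  y^2 - 3y - 18 = (-(1/3)y + 2)(-3y - 9) + (0)
Last nonzero remainder: -3y - 9. Dividing through by -3 gives the monic gcd y + 3.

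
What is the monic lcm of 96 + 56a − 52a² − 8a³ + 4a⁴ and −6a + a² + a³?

24a + 14a² − 13a³ − 2a⁴ + a⁵

Euclidean algorithm in ℚ[a]:
  4a⁴ − 8a³ − 52a² + 56a + 96 = (4a − 12)(a³ + a² − 6a) + (−16a² − 16a + 96)
  a³ + a² − 6a = (−(1/16)a)(−16a² − 16a + 96) + (0)
Last nonzero remainder: −16a² − 16a + 96. Dividing through by −16 gives the monic gcd a² + a − 6.
Then lcm(f, g) = f·g / gcd(f, g); expanding and making the result monic gives the answer.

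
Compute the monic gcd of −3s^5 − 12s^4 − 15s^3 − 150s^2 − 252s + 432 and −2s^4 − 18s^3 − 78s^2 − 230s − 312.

Repeated division with remainder:
  −3s^5 − 12s^4 − 15s^3 − 150s^2 − 252s + 432 = ((3/2)s − 15/2)(−2s^4 − 18s^3 − 78s^2 − 230s − 312) + (−33s^3 − 390s^2 − 1509s − 1908)
  −2s^4 − 18s^3 − 78s^2 − 230s − 312 = ((2/33)s − 62/363)(−33s^3 − 390s^2 − 1509s − 1908) + (−(6432/121)s^2 − (45024/121)s − 77184/121)
  −33s^3 − 390s^2 − 1509s − 1908 = ((1331/2144)s + 6413/2144)(−(6432/121)s^2 − (45024/121)s − 77184/121) + (0)
Last nonzero remainder: −(6432/121)s^2 − (45024/121)s − 77184/121. Dividing through by −6432/121 gives the monic gcd s^2 + 7s + 12.

s^2 + 7s + 12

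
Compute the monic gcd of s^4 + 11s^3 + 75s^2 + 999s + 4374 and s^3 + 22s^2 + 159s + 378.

Euclidean algorithm in ℚ[s]:
  s^4 + 11s^3 + 75s^2 + 999s + 4374 = (s - 11)(s^3 + 22s^2 + 159s + 378) + (158s^2 + 2370s + 8532)
  s^3 + 22s^2 + 159s + 378 = ((1/158)s + 7/158)(158s^2 + 2370s + 8532) + (0)
Last nonzero remainder: 158s^2 + 2370s + 8532. Dividing through by 158 gives the monic gcd s^2 + 15s + 54.

s^2 + 15s + 54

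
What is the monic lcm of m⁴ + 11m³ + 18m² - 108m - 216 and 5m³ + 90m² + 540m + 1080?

m⁵ + 17m⁴ + 84m³ - 864m - 1296

Apply the Euclidean algorithm:
  m⁴ + 11m³ + 18m² - 108m - 216 = ((1/5)m - 7/5)(5m³ + 90m² + 540m + 1080) + (36m² + 432m + 1296)
  5m³ + 90m² + 540m + 1080 = ((5/36)m + 5/6)(36m² + 432m + 1296) + (0)
Last nonzero remainder: 36m² + 432m + 1296. Dividing through by 36 gives the monic gcd m² + 12m + 36.
Then lcm(f, g) = f·g / gcd(f, g); expanding and making the result monic gives the answer.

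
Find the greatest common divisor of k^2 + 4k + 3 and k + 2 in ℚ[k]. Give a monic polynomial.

1

Repeated division with remainder:
  k^2 + 4k + 3 = (k + 2)(k + 2) + (-1)
  k + 2 = (-k - 2)(-1) + (0)
The last nonzero remainder is the constant -1, so the polynomials are coprime and gcd = 1.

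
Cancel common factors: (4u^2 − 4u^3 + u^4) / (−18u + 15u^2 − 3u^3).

Euclidean algorithm in ℚ[u]:
  u^4 − 4u^3 + 4u^2 = (−(1/3)u − 1/3)(−3u^3 + 15u^2 − 18u) + (3u^2 − 6u)
  −3u^3 + 15u^2 − 18u = (−u + 3)(3u^2 − 6u) + (0)
Last nonzero remainder: 3u^2 − 6u. Dividing through by 3 gives the monic gcd u^2 − 2u.
Cancel u^2 − 2u from numerator and denominator to get the reduced form.

(2u − u^2)/(−9 + 3u)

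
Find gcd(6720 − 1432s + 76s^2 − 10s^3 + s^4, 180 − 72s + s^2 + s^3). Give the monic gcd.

Repeated division with remainder:
  s^4 − 10s^3 + 76s^2 − 1432s + 6720 = (s − 11)(s^3 + s^2 − 72s + 180) + (159s^2 − 2404s + 8700)
  s^3 + s^2 − 72s + 180 = ((1/159)s + 2563/25281)(159s^2 − 2404s + 8700) + ((2957920/25281)s − 5915840/8427)
  159s^2 − 2404s + 8700 = ((4019679/2957920)s − 3665745/295792)((2957920/25281)s − 5915840/8427) + (0)
Last nonzero remainder: (2957920/25281)s − 5915840/8427. Dividing through by 2957920/25281 gives the monic gcd s − 6.

−6 + s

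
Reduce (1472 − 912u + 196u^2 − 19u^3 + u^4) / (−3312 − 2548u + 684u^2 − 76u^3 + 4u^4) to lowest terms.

Euclidean algorithm in ℚ[u]:
  u^4 − 19u^3 + 196u^2 − 912u + 1472 = (1/4)(4u^4 − 76u^3 + 684u^2 − 2548u − 3312) + (25u^2 − 275u + 2300)
  4u^4 − 76u^3 + 684u^2 − 2548u − 3312 = ((4/25)u^2 − (32/25)u − 36/25)(25u^2 − 275u + 2300) + (0)
Last nonzero remainder: 25u^2 − 275u + 2300. Dividing through by 25 gives the monic gcd u^2 − 11u + 92.
Cancel u^2 − 11u + 92 from numerator and denominator to get the reduced form.

(16 − 8u + u^2)/(−36 − 32u + 4u^2)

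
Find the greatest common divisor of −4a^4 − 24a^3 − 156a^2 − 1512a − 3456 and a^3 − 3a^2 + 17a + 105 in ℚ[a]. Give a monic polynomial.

a + 3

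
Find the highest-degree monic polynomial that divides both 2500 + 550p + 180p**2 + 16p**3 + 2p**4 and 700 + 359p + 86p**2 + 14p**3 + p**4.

25 + 3p + p**2

Euclidean algorithm in ℚ[p]:
  2p**4 + 16p**3 + 180p**2 + 550p + 2500 = (2)(p**4 + 14p**3 + 86p**2 + 359p + 700) + (−12p**3 + 8p**2 − 168p + 1100)
  p**4 + 14p**3 + 86p**2 + 359p + 700 = (−(1/12)p − 11/9)(−12p**3 + 8p**2 − 168p + 1100) + ((736/9)p**2 + (736/3)p + 18400/9)
  −12p**3 + 8p**2 − 168p + 1100 = (−(27/184)p + 99/184)((736/9)p**2 + (736/3)p + 18400/9) + (0)
Last nonzero remainder: (736/9)p**2 + (736/3)p + 18400/9. Dividing through by 736/9 gives the monic gcd p**2 + 3p + 25.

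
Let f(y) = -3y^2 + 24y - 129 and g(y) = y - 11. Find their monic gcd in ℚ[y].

1

Apply the Euclidean algorithm:
  -3y^2 + 24y - 129 = (-3y - 9)(y - 11) + (-228)
  y - 11 = (-(1/228)y + 11/228)(-228) + (0)
The last nonzero remainder is the constant -228, so the polynomials are coprime and gcd = 1.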